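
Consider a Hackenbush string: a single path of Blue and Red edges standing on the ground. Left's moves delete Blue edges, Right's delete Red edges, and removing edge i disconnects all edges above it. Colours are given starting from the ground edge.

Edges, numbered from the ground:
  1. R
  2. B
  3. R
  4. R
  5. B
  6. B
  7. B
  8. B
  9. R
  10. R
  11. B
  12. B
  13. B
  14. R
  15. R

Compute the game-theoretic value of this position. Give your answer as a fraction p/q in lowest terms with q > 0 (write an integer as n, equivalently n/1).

1 of 15 · R · max L −∞ · min R 0 — -1
2 of 15 · RB · max L -1 · min R 0 — -1/2
3 of 15 · RBR · max L -1 · min R -1/2 — -3/4
4 of 15 · RBRR · max L -1 · min R -3/4 — -7/8
5 of 15 · RBRRB · max L -7/8 · min R -3/4 — -13/16
6 of 15 · RBRRBB · max L -13/16 · min R -3/4 — -25/32
7 of 15 · RBRRBBB · max L -25/32 · min R -3/4 — -49/64
8 of 15 · RBRRBBBB · max L -49/64 · min R -3/4 — -97/128
9 of 15 · RBRRBBBBR · max L -49/64 · min R -97/128 — -195/256
10 of 15 · RBRRBBBBRR · max L -49/64 · min R -195/256 — -391/512
11 of 15 · RBRRBBBBRRB · max L -391/512 · min R -195/256 — -781/1024
12 of 15 · RBRRBBBBRRBB · max L -781/1024 · min R -195/256 — -1561/2048
13 of 15 · RBRRBBBBRRBBB · max L -1561/2048 · min R -195/256 — -3121/4096
14 of 15 · RBRRBBBBRRBBBR · max L -1561/2048 · min R -3121/4096 — -6243/8192
15 of 15 · RBRRBBBBRRBBBRR · max L -1561/2048 · min R -6243/8192 — -12487/16384

-12487/16384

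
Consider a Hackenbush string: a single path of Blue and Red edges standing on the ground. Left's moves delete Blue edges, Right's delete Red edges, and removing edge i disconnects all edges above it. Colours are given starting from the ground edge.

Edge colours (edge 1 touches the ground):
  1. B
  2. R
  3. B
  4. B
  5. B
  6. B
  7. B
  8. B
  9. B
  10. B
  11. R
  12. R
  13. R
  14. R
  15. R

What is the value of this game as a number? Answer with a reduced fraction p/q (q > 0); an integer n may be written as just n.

16321/16384

val_1 [B]  L=[0]  R=[—]  -> 1
val_2 [BR]  L=[0]  R=[1]  -> 1/2
val_3 [BRB]  L=[0; 1/2]  R=[1]  -> 3/4
val_4 [BRBB]  L=[0; 1/2; 3/4]  R=[1]  -> 7/8
val_5 [BRBBB]  L=[0; 1/2; 3/4; 7/8]  R=[1]  -> 15/16
val_6 [BRBBBB]  L=[0; 1/2; 3/4; 7/8; 15/16]  R=[1]  -> 31/32
val_7 [BRBBBBB]  L=[0; 1/2; 3/4; 7/8; 15/16; 31/32]  R=[1]  -> 63/64
val_8 [BRBBBBBB]  L=[0; 1/2; 3/4; 7/8; 15/16; 31/32; 63/64]  R=[1]  -> 127/128
val_9 [BRBBBBBBB]  L=[0; 1/2; 3/4; 7/8; 15/16; 31/32; 63/64; 127/128]  R=[1]  -> 255/256
val_10 [BRBBBBBBBB]  L=[0; 1/2; 3/4; 7/8; 15/16; 31/32; 63/64; 127/128; 255/256]  R=[1]  -> 511/512
val_11 [BRBBBBBBBBR]  L=[0; 1/2; 3/4; 7/8; 15/16; 31/32; 63/64; 127/128; 255/256]  R=[511/512; 1]  -> 1021/1024
val_12 [BRBBBBBBBBRR]  L=[0; 1/2; 3/4; 7/8; 15/16; 31/32; 63/64; 127/128; 255/256]  R=[1021/1024; 511/512; 1]  -> 2041/2048
val_13 [BRBBBBBBBBRRR]  L=[0; 1/2; 3/4; 7/8; 15/16; 31/32; 63/64; 127/128; 255/256]  R=[2041/2048; 1021/1024; 511/512; 1]  -> 4081/4096
val_14 [BRBBBBBBBBRRRR]  L=[0; 1/2; 3/4; 7/8; 15/16; 31/32; 63/64; 127/128; 255/256]  R=[4081/4096; 2041/2048; 1021/1024; 511/512; 1]  -> 8161/8192
val_15 [BRBBBBBBBBRRRRR]  L=[0; 1/2; 3/4; 7/8; 15/16; 31/32; 63/64; 127/128; 255/256]  R=[8161/8192; 4081/4096; 2041/2048; 1021/1024; 511/512; 1]  -> 16321/16384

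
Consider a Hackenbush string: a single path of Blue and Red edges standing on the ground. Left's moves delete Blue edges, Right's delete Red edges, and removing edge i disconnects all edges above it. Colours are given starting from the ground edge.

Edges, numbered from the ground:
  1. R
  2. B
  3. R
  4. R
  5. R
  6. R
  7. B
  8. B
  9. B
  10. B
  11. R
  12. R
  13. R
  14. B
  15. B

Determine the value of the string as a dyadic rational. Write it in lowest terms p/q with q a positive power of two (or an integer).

-15417/16384

Build g(s[:k]) for k = 1..15, string s = R B R R R R B B B B R R R B B.
step 1: add R to get R; options L={ · } R={ 0 } — -1
step 2: add B to get RB; options L={ -1 } R={ 0 } — -1/2
step 3: add R to get RBR; options L={ -1 } R={ -1/2, 0 } — -3/4
step 4: add R to get RBRR; options L={ -1 } R={ -3/4, -1/2, 0 } — -7/8
step 5: add R to get RBRRR; options L={ -1 } R={ -7/8, -3/4, -1/2, 0 } — -15/16
step 6: add R to get RBRRRR; options L={ -1 } R={ -15/16, -7/8, -3/4, -1/2, 0 } — -31/32
step 7: add B to get RBRRRRB; options L={ -1, -31/32 } R={ -15/16, -7/8, -3/4, -1/2, 0 } — -61/64
step 8: add B to get RBRRRRBB; options L={ -1, -31/32, -61/64 } R={ -15/16, -7/8, -3/4, -1/2, 0 } — -121/128
step 9: add B to get RBRRRRBBB; options L={ -1, -31/32, -61/64, -121/128 } R={ -15/16, -7/8, -3/4, -1/2, 0 } — -241/256
step 10: add B to get RBRRRRBBBB; options L={ -1, -31/32, -61/64, -121/128, -241/256 } R={ -15/16, -7/8, -3/4, -1/2, 0 } — -481/512
step 11: add R to get RBRRRRBBBBR; options L={ -1, -31/32, -61/64, -121/128, -241/256 } R={ -481/512, -15/16, -7/8, -3/4, -1/2, 0 } — -963/1024
step 12: add R to get RBRRRRBBBBRR; options L={ -1, -31/32, -61/64, -121/128, -241/256 } R={ -963/1024, -481/512, -15/16, -7/8, -3/4, -1/2, 0 } — -1927/2048
step 13: add R to get RBRRRRBBBBRRR; options L={ -1, -31/32, -61/64, -121/128, -241/256 } R={ -1927/2048, -963/1024, -481/512, -15/16, -7/8, -3/4, -1/2, 0 } — -3855/4096
step 14: add B to get RBRRRRBBBBRRRB; options L={ -1, -31/32, -61/64, -121/128, -241/256, -3855/4096 } R={ -1927/2048, -963/1024, -481/512, -15/16, -7/8, -3/4, -1/2, 0 } — -7709/8192
step 15: add B to get RBRRRRBBBBRRRBB; options L={ -1, -31/32, -61/64, -121/128, -241/256, -3855/4096, -7709/8192 } R={ -1927/2048, -963/1024, -481/512, -15/16, -7/8, -3/4, -1/2, 0 } — -15417/16384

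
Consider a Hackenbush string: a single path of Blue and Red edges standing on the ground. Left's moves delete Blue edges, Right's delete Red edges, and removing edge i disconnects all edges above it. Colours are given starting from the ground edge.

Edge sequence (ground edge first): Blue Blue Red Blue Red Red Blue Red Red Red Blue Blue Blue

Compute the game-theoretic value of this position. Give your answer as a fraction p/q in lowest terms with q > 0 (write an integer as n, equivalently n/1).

3215/2048

Prefix values for Blue Blue Red Blue Red Red Blue Red Red Red Blue Blue Blue via {L|R} + simplicity:
edge 1 of 13 (Blue): { 0 | ∅ } gives 1
edge 2 of 13 (Blue): { 0 1 | ∅ } gives 2
edge 3 of 13 (Red): { 0 1 | 2 } gives 3/2
edge 4 of 13 (Blue): { 0 1 3/2 | 2 } gives 7/4
edge 5 of 13 (Red): { 0 1 3/2 | 7/4 2 } gives 13/8
edge 6 of 13 (Red): { 0 1 3/2 | 13/8 7/4 2 } gives 25/16
edge 7 of 13 (Blue): { 0 1 3/2 25/16 | 13/8 7/4 2 } gives 51/32
edge 8 of 13 (Red): { 0 1 3/2 25/16 | 51/32 13/8 7/4 2 } gives 101/64
edge 9 of 13 (Red): { 0 1 3/2 25/16 | 101/64 51/32 13/8 7/4 2 } gives 201/128
edge 10 of 13 (Red): { 0 1 3/2 25/16 | 201/128 101/64 51/32 13/8 7/4 2 } gives 401/256
edge 11 of 13 (Blue): { 0 1 3/2 25/16 401/256 | 201/128 101/64 51/32 13/8 7/4 2 } gives 803/512
edge 12 of 13 (Blue): { 0 1 3/2 25/16 401/256 803/512 | 201/128 101/64 51/32 13/8 7/4 2 } gives 1607/1024
edge 13 of 13 (Blue): { 0 1 3/2 25/16 401/256 803/512 1607/1024 | 201/128 101/64 51/32 13/8 7/4 2 } gives 3215/2048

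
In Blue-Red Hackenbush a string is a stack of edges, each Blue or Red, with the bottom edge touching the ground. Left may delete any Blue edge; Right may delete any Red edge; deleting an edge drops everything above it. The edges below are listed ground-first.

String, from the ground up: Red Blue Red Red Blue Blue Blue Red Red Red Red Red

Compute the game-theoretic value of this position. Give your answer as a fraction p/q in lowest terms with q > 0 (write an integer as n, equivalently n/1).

edge 1 of 12 (Red): { · | 0 } gives -1
edge 2 of 12 (Blue): { -1 | 0 } gives -1/2
edge 3 of 12 (Red): { -1 | -1/2 0 } gives -3/4
edge 4 of 12 (Red): { -1 | -3/4 -1/2 0 } gives -7/8
edge 5 of 12 (Blue): { -1 -7/8 | -3/4 -1/2 0 } gives -13/16
edge 6 of 12 (Blue): { -1 -7/8 -13/16 | -3/4 -1/2 0 } gives -25/32
edge 7 of 12 (Blue): { -1 -7/8 -13/16 -25/32 | -3/4 -1/2 0 } gives -49/64
edge 8 of 12 (Red): { -1 -7/8 -13/16 -25/32 | -49/64 -3/4 -1/2 0 } gives -99/128
edge 9 of 12 (Red): { -1 -7/8 -13/16 -25/32 | -99/128 -49/64 -3/4 -1/2 0 } gives -199/256
edge 10 of 12 (Red): { -1 -7/8 -13/16 -25/32 | -199/256 -99/128 -49/64 -3/4 -1/2 0 } gives -399/512
edge 11 of 12 (Red): { -1 -7/8 -13/16 -25/32 | -399/512 -199/256 -99/128 -49/64 -3/4 -1/2 0 } gives -799/1024
edge 12 of 12 (Red): { -1 -7/8 -13/16 -25/32 | -799/1024 -399/512 -199/256 -99/128 -49/64 -3/4 -1/2 0 } gives -1599/2048

-1599/2048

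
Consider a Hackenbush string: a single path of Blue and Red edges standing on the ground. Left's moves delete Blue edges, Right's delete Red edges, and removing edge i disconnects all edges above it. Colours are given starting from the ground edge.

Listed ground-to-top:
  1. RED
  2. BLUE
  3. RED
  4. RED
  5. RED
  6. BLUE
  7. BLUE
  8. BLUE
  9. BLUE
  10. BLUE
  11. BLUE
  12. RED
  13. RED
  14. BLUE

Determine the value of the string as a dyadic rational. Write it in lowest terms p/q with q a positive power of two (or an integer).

-7181/8192

v_1 [R]  L=[none]  R=[0]  ⇒ -1
v_2 [RB]  L=[-1]  R=[0]  ⇒ -1/2
v_3 [RBR]  L=[-1]  R=[-1/2, 0]  ⇒ -3/4
v_4 [RBRR]  L=[-1]  R=[-3/4, -1/2, 0]  ⇒ -7/8
v_5 [RBRRR]  L=[-1]  R=[-7/8, -3/4, -1/2, 0]  ⇒ -15/16
v_6 [RBRRRB]  L=[-1, -15/16]  R=[-7/8, -3/4, -1/2, 0]  ⇒ -29/32
v_7 [RBRRRBB]  L=[-1, -15/16, -29/32]  R=[-7/8, -3/4, -1/2, 0]  ⇒ -57/64
v_8 [RBRRRBBB]  L=[-1, -15/16, -29/32, -57/64]  R=[-7/8, -3/4, -1/2, 0]  ⇒ -113/128
v_9 [RBRRRBBBB]  L=[-1, -15/16, -29/32, -57/64, -113/128]  R=[-7/8, -3/4, -1/2, 0]  ⇒ -225/256
v_10 [RBRRRBBBBB]  L=[-1, -15/16, -29/32, -57/64, -113/128, -225/256]  R=[-7/8, -3/4, -1/2, 0]  ⇒ -449/512
v_11 [RBRRRBBBBBB]  L=[-1, -15/16, -29/32, -57/64, -113/128, -225/256, -449/512]  R=[-7/8, -3/4, -1/2, 0]  ⇒ -897/1024
v_12 [RBRRRBBBBBBR]  L=[-1, -15/16, -29/32, -57/64, -113/128, -225/256, -449/512]  R=[-897/1024, -7/8, -3/4, -1/2, 0]  ⇒ -1795/2048
v_13 [RBRRRBBBBBBRR]  L=[-1, -15/16, -29/32, -57/64, -113/128, -225/256, -449/512]  R=[-1795/2048, -897/1024, -7/8, -3/4, -1/2, 0]  ⇒ -3591/4096
v_14 [RBRRRBBBBBBRRB]  L=[-1, -15/16, -29/32, -57/64, -113/128, -225/256, -449/512, -3591/4096]  R=[-1795/2048, -897/1024, -7/8, -3/4, -1/2, 0]  ⇒ -7181/8192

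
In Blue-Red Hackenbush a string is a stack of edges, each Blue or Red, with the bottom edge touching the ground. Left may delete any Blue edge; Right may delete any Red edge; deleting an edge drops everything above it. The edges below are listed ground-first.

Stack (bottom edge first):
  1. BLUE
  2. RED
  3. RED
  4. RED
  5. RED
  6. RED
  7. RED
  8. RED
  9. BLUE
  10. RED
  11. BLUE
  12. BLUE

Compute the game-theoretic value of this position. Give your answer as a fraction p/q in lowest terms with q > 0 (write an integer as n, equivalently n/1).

Recurse on prefixes of the 12-edge string BLUE RED RED RED RED RED RED RED BLUE RED BLUE BLUE:
G(B) = { 0 | — } → 1
G(BR) = { 0 | 1 } → 1/2
G(BRR) = { 0 | 1/2 1 } → 1/4
G(BRRR) = { 0 | 1/4 1/2 1 } → 1/8
G(BRRRR) = { 0 | 1/8 1/4 1/2 1 } → 1/16
G(BRRRRR) = { 0 | 1/16 1/8 1/4 1/2 1 } → 1/32
G(BRRRRRR) = { 0 | 1/32 1/16 1/8 1/4 1/2 1 } → 1/64
G(BRRRRRRR) = { 0 | 1/64 1/32 1/16 1/8 1/4 1/2 1 } → 1/128
G(BRRRRRRRB) = { 0 1/128 | 1/64 1/32 1/16 1/8 1/4 1/2 1 } → 3/256
G(BRRRRRRRBR) = { 0 1/128 | 3/256 1/64 1/32 1/16 1/8 1/4 1/2 1 } → 5/512
G(BRRRRRRRBRB) = { 0 1/128 5/512 | 3/256 1/64 1/32 1/16 1/8 1/4 1/2 1 } → 11/1024
G(BRRRRRRRBRBB) = { 0 1/128 5/512 11/1024 | 3/256 1/64 1/32 1/16 1/8 1/4 1/2 1 } → 23/2048

23/2048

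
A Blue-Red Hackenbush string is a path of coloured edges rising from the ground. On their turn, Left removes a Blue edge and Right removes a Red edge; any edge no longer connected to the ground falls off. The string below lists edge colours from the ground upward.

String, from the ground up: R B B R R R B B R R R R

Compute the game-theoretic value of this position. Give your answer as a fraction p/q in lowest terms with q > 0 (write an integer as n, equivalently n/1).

-927/2048

val_1 [R]  L=[]  R=[0]  => -1
val_2 [RB]  L=[-1]  R=[0]  => -1/2
val_3 [RBB]  L=[-1,-1/2]  R=[0]  => -1/4
val_4 [RBBR]  L=[-1,-1/2]  R=[-1/4,0]  => -3/8
val_5 [RBBRR]  L=[-1,-1/2]  R=[-3/8,-1/4,0]  => -7/16
val_6 [RBBRRR]  L=[-1,-1/2]  R=[-7/16,-3/8,-1/4,0]  => -15/32
val_7 [RBBRRRB]  L=[-1,-1/2,-15/32]  R=[-7/16,-3/8,-1/4,0]  => -29/64
val_8 [RBBRRRBB]  L=[-1,-1/2,-15/32,-29/64]  R=[-7/16,-3/8,-1/4,0]  => -57/128
val_9 [RBBRRRBBR]  L=[-1,-1/2,-15/32,-29/64]  R=[-57/128,-7/16,-3/8,-1/4,0]  => -115/256
val_10 [RBBRRRBBRR]  L=[-1,-1/2,-15/32,-29/64]  R=[-115/256,-57/128,-7/16,-3/8,-1/4,0]  => -231/512
val_11 [RBBRRRBBRRR]  L=[-1,-1/2,-15/32,-29/64]  R=[-231/512,-115/256,-57/128,-7/16,-3/8,-1/4,0]  => -463/1024
val_12 [RBBRRRBBRRRR]  L=[-1,-1/2,-15/32,-29/64]  R=[-463/1024,-231/512,-115/256,-57/128,-7/16,-3/8,-1/4,0]  => -927/2048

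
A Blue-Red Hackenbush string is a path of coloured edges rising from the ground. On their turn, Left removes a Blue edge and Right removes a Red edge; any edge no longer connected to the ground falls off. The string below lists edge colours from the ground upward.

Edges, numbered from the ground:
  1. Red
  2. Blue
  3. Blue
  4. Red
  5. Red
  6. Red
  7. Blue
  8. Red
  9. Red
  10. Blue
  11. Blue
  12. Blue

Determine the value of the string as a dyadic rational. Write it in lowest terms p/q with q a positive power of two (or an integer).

-945/2048

val_1 [R]  L=[—]  R=[0]  — -1
val_2 [RB]  L=[-1]  R=[0]  — -1/2
val_3 [RBB]  L=[-1, -1/2]  R=[0]  — -1/4
val_4 [RBBR]  L=[-1, -1/2]  R=[-1/4, 0]  — -3/8
val_5 [RBBRR]  L=[-1, -1/2]  R=[-3/8, -1/4, 0]  — -7/16
val_6 [RBBRRR]  L=[-1, -1/2]  R=[-7/16, -3/8, -1/4, 0]  — -15/32
val_7 [RBBRRRB]  L=[-1, -1/2, -15/32]  R=[-7/16, -3/8, -1/4, 0]  — -29/64
val_8 [RBBRRRBR]  L=[-1, -1/2, -15/32]  R=[-29/64, -7/16, -3/8, -1/4, 0]  — -59/128
val_9 [RBBRRRBRR]  L=[-1, -1/2, -15/32]  R=[-59/128, -29/64, -7/16, -3/8, -1/4, 0]  — -119/256
val_10 [RBBRRRBRRB]  L=[-1, -1/2, -15/32, -119/256]  R=[-59/128, -29/64, -7/16, -3/8, -1/4, 0]  — -237/512
val_11 [RBBRRRBRRBB]  L=[-1, -1/2, -15/32, -119/256, -237/512]  R=[-59/128, -29/64, -7/16, -3/8, -1/4, 0]  — -473/1024
val_12 [RBBRRRBRRBBB]  L=[-1, -1/2, -15/32, -119/256, -237/512, -473/1024]  R=[-59/128, -29/64, -7/16, -3/8, -1/4, 0]  — -945/2048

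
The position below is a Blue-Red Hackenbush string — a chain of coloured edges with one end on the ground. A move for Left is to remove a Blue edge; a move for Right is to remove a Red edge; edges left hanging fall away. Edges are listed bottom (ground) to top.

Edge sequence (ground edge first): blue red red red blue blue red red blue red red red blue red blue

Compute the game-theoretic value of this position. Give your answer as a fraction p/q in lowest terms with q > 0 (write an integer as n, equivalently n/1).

3211/16384

step 1: add blue to get b; options L={ 0 } R={  } = 1
step 2: add red to get br; options L={ 0 } R={ 1 } = 1/2
step 3: add red to get brr; options L={ 0 } R={ 1/2; 1 } = 1/4
step 4: add red to get brrr; options L={ 0 } R={ 1/4; 1/2; 1 } = 1/8
step 5: add blue to get brrrb; options L={ 0; 1/8 } R={ 1/4; 1/2; 1 } = 3/16
step 6: add blue to get brrrbb; options L={ 0; 1/8; 3/16 } R={ 1/4; 1/2; 1 } = 7/32
step 7: add red to get brrrbbr; options L={ 0; 1/8; 3/16 } R={ 7/32; 1/4; 1/2; 1 } = 13/64
step 8: add red to get brrrbbrr; options L={ 0; 1/8; 3/16 } R={ 13/64; 7/32; 1/4; 1/2; 1 } = 25/128
step 9: add blue to get brrrbbrrb; options L={ 0; 1/8; 3/16; 25/128 } R={ 13/64; 7/32; 1/4; 1/2; 1 } = 51/256
step 10: add red to get brrrbbrrbr; options L={ 0; 1/8; 3/16; 25/128 } R={ 51/256; 13/64; 7/32; 1/4; 1/2; 1 } = 101/512
step 11: add red to get brrrbbrrbrr; options L={ 0; 1/8; 3/16; 25/128 } R={ 101/512; 51/256; 13/64; 7/32; 1/4; 1/2; 1 } = 201/1024
step 12: add red to get brrrbbrrbrrr; options L={ 0; 1/8; 3/16; 25/128 } R={ 201/1024; 101/512; 51/256; 13/64; 7/32; 1/4; 1/2; 1 } = 401/2048
step 13: add blue to get brrrbbrrbrrrb; options L={ 0; 1/8; 3/16; 25/128; 401/2048 } R={ 201/1024; 101/512; 51/256; 13/64; 7/32; 1/4; 1/2; 1 } = 803/4096
step 14: add red to get brrrbbrrbrrrbr; options L={ 0; 1/8; 3/16; 25/128; 401/2048 } R={ 803/4096; 201/1024; 101/512; 51/256; 13/64; 7/32; 1/4; 1/2; 1 } = 1605/8192
step 15: add blue to get brrrbbrrbrrrbrb; options L={ 0; 1/8; 3/16; 25/128; 401/2048; 1605/8192 } R={ 803/4096; 201/1024; 101/512; 51/256; 13/64; 7/32; 1/4; 1/2; 1 } = 3211/16384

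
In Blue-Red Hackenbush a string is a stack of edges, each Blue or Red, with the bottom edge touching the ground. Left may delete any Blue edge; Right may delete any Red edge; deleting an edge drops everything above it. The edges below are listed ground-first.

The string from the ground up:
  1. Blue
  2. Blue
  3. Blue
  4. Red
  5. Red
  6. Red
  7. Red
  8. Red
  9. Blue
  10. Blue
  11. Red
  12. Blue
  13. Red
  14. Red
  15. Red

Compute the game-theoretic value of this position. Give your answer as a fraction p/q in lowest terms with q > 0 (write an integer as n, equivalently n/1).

Build val(s[:k]) for k = 1..15, string s = Blue Blue Blue Red Red Red Red Red Blue Blue Red Blue Red Red Red.
val(B) = { 0 | (no moves) } -> 1
val(BB) = { 0; 1 | (no moves) } -> 2
val(BBB) = { 0; 1; 2 | (no moves) } -> 3
val(BBBR) = { 0; 1; 2 | 3 } -> 5/2
val(BBBRR) = { 0; 1; 2 | 5/2; 3 } -> 9/4
val(BBBRRR) = { 0; 1; 2 | 9/4; 5/2; 3 } -> 17/8
val(BBBRRRR) = { 0; 1; 2 | 17/8; 9/4; 5/2; 3 } -> 33/16
val(BBBRRRRR) = { 0; 1; 2 | 33/16; 17/8; 9/4; 5/2; 3 } -> 65/32
val(BBBRRRRRB) = { 0; 1; 2; 65/32 | 33/16; 17/8; 9/4; 5/2; 3 } -> 131/64
val(BBBRRRRRBB) = { 0; 1; 2; 65/32; 131/64 | 33/16; 17/8; 9/4; 5/2; 3 } -> 263/128
val(BBBRRRRRBBR) = { 0; 1; 2; 65/32; 131/64 | 263/128; 33/16; 17/8; 9/4; 5/2; 3 } -> 525/256
val(BBBRRRRRBBRB) = { 0; 1; 2; 65/32; 131/64; 525/256 | 263/128; 33/16; 17/8; 9/4; 5/2; 3 } -> 1051/512
val(BBBRRRRRBBRBR) = { 0; 1; 2; 65/32; 131/64; 525/256 | 1051/512; 263/128; 33/16; 17/8; 9/4; 5/2; 3 } -> 2101/1024
val(BBBRRRRRBBRBRR) = { 0; 1; 2; 65/32; 131/64; 525/256 | 2101/1024; 1051/512; 263/128; 33/16; 17/8; 9/4; 5/2; 3 } -> 4201/2048
val(BBBRRRRRBBRBRRR) = { 0; 1; 2; 65/32; 131/64; 525/256 | 4201/2048; 2101/1024; 1051/512; 263/128; 33/16; 17/8; 9/4; 5/2; 3 } -> 8401/4096

8401/4096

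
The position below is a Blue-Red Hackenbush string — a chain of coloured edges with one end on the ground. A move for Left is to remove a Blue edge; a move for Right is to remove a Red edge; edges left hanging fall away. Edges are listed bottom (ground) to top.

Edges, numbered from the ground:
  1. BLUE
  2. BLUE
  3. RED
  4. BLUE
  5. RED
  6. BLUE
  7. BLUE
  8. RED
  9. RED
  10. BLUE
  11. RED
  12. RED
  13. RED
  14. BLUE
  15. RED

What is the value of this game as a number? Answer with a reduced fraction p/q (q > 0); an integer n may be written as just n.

Prefix values for BLUE BLUE RED BLUE RED BLUE BLUE RED RED BLUE RED RED RED BLUE RED via {L|R} + simplicity:
step 1: add BLUE to get B; options L={ 0 } R={ (no moves) } → 1
step 2: add BLUE to get BB; options L={ 0,1 } R={ (no moves) } → 2
step 3: add RED to get BBR; options L={ 0,1 } R={ 2 } → 3/2
step 4: add BLUE to get BBRB; options L={ 0,1,3/2 } R={ 2 } → 7/4
step 5: add RED to get BBRBR; options L={ 0,1,3/2 } R={ 7/4,2 } → 13/8
step 6: add BLUE to get BBRBRB; options L={ 0,1,3/2,13/8 } R={ 7/4,2 } → 27/16
step 7: add BLUE to get BBRBRBB; options L={ 0,1,3/2,13/8,27/16 } R={ 7/4,2 } → 55/32
step 8: add RED to get BBRBRBBR; options L={ 0,1,3/2,13/8,27/16 } R={ 55/32,7/4,2 } → 109/64
step 9: add RED to get BBRBRBBRR; options L={ 0,1,3/2,13/8,27/16 } R={ 109/64,55/32,7/4,2 } → 217/128
step 10: add BLUE to get BBRBRBBRRB; options L={ 0,1,3/2,13/8,27/16,217/128 } R={ 109/64,55/32,7/4,2 } → 435/256
step 11: add RED to get BBRBRBBRRBR; options L={ 0,1,3/2,13/8,27/16,217/128 } R={ 435/256,109/64,55/32,7/4,2 } → 869/512
step 12: add RED to get BBRBRBBRRBRR; options L={ 0,1,3/2,13/8,27/16,217/128 } R={ 869/512,435/256,109/64,55/32,7/4,2 } → 1737/1024
step 13: add RED to get BBRBRBBRRBRRR; options L={ 0,1,3/2,13/8,27/16,217/128 } R={ 1737/1024,869/512,435/256,109/64,55/32,7/4,2 } → 3473/2048
step 14: add BLUE to get BBRBRBBRRBRRRB; options L={ 0,1,3/2,13/8,27/16,217/128,3473/2048 } R={ 1737/1024,869/512,435/256,109/64,55/32,7/4,2 } → 6947/4096
step 15: add RED to get BBRBRBBRRBRRRBR; options L={ 0,1,3/2,13/8,27/16,217/128,3473/2048 } R={ 6947/4096,1737/1024,869/512,435/256,109/64,55/32,7/4,2 } → 13893/8192

13893/8192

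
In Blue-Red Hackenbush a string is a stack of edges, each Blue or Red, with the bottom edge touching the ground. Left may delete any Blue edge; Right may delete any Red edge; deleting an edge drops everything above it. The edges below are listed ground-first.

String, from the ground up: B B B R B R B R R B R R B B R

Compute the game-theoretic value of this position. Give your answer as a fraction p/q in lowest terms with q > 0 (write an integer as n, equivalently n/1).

Recurse on prefixes of the 15-edge string B B B R B R B R R B R R B B R:
B: Left { 0 }, Right { ∅ } → simplest 1
BB: Left { 0, 1 }, Right { ∅ } → simplest 2
BBB: Left { 0, 1, 2 }, Right { ∅ } → simplest 3
BBBR: Left { 0, 1, 2 }, Right { 3 } → simplest 5/2
BBBRB: Left { 0, 1, 2, 5/2 }, Right { 3 } → simplest 11/4
BBBRBR: Left { 0, 1, 2, 5/2 }, Right { 11/4, 3 } → simplest 21/8
BBBRBRB: Left { 0, 1, 2, 5/2, 21/8 }, Right { 11/4, 3 } → simplest 43/16
BBBRBRBR: Left { 0, 1, 2, 5/2, 21/8 }, Right { 43/16, 11/4, 3 } → simplest 85/32
BBBRBRBRR: Left { 0, 1, 2, 5/2, 21/8 }, Right { 85/32, 43/16, 11/4, 3 } → simplest 169/64
BBBRBRBRRB: Left { 0, 1, 2, 5/2, 21/8, 169/64 }, Right { 85/32, 43/16, 11/4, 3 } → simplest 339/128
BBBRBRBRRBR: Left { 0, 1, 2, 5/2, 21/8, 169/64 }, Right { 339/128, 85/32, 43/16, 11/4, 3 } → simplest 677/256
BBBRBRBRRBRR: Left { 0, 1, 2, 5/2, 21/8, 169/64 }, Right { 677/256, 339/128, 85/32, 43/16, 11/4, 3 } → simplest 1353/512
BBBRBRBRRBRRB: Left { 0, 1, 2, 5/2, 21/8, 169/64, 1353/512 }, Right { 677/256, 339/128, 85/32, 43/16, 11/4, 3 } → simplest 2707/1024
BBBRBRBRRBRRBB: Left { 0, 1, 2, 5/2, 21/8, 169/64, 1353/512, 2707/1024 }, Right { 677/256, 339/128, 85/32, 43/16, 11/4, 3 } → simplest 5415/2048
BBBRBRBRRBRRBBR: Left { 0, 1, 2, 5/2, 21/8, 169/64, 1353/512, 2707/1024 }, Right { 5415/2048, 677/256, 339/128, 85/32, 43/16, 11/4, 3 } → simplest 10829/4096

10829/4096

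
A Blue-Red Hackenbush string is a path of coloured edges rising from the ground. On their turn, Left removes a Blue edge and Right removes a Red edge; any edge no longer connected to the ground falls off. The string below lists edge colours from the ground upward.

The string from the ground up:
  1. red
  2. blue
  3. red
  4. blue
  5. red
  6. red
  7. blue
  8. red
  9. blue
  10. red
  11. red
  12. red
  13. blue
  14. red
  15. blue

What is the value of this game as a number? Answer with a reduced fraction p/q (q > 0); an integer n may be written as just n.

-11637/16384

Prefix values for red blue red blue red red blue red blue red red red blue red blue via {L|R} + simplicity:
r: Left { · }, Right { 0 } gives simplest -1
rb: Left { -1 }, Right { 0 } gives simplest -1/2
rbr: Left { -1 }, Right { -1/2; 0 } gives simplest -3/4
rbrb: Left { -1; -3/4 }, Right { -1/2; 0 } gives simplest -5/8
rbrbr: Left { -1; -3/4 }, Right { -5/8; -1/2; 0 } gives simplest -11/16
rbrbrr: Left { -1; -3/4 }, Right { -11/16; -5/8; -1/2; 0 } gives simplest -23/32
rbrbrrb: Left { -1; -3/4; -23/32 }, Right { -11/16; -5/8; -1/2; 0 } gives simplest -45/64
rbrbrrbr: Left { -1; -3/4; -23/32 }, Right { -45/64; -11/16; -5/8; -1/2; 0 } gives simplest -91/128
rbrbrrbrb: Left { -1; -3/4; -23/32; -91/128 }, Right { -45/64; -11/16; -5/8; -1/2; 0 } gives simplest -181/256
rbrbrrbrbr: Left { -1; -3/4; -23/32; -91/128 }, Right { -181/256; -45/64; -11/16; -5/8; -1/2; 0 } gives simplest -363/512
rbrbrrbrbrr: Left { -1; -3/4; -23/32; -91/128 }, Right { -363/512; -181/256; -45/64; -11/16; -5/8; -1/2; 0 } gives simplest -727/1024
rbrbrrbrbrrr: Left { -1; -3/4; -23/32; -91/128 }, Right { -727/1024; -363/512; -181/256; -45/64; -11/16; -5/8; -1/2; 0 } gives simplest -1455/2048
rbrbrrbrbrrrb: Left { -1; -3/4; -23/32; -91/128; -1455/2048 }, Right { -727/1024; -363/512; -181/256; -45/64; -11/16; -5/8; -1/2; 0 } gives simplest -2909/4096
rbrbrrbrbrrrbr: Left { -1; -3/4; -23/32; -91/128; -1455/2048 }, Right { -2909/4096; -727/1024; -363/512; -181/256; -45/64; -11/16; -5/8; -1/2; 0 } gives simplest -5819/8192
rbrbrrbrbrrrbrb: Left { -1; -3/4; -23/32; -91/128; -1455/2048; -5819/8192 }, Right { -2909/4096; -727/1024; -363/512; -181/256; -45/64; -11/16; -5/8; -1/2; 0 } gives simplest -11637/16384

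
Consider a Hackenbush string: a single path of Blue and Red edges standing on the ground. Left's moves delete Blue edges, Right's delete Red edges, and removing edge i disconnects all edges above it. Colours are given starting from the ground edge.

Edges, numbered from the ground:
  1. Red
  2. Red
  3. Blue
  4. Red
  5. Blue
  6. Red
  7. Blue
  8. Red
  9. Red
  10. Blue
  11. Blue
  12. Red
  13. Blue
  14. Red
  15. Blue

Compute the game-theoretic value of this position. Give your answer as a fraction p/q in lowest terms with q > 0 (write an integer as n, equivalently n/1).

-13717/8192

Prefix values for Red Red Blue Red Blue Red Blue Red Red Blue Blue Red Blue Red Blue via {L|R} + simplicity:
g_1 [R]  L=[—]  R=[0]  → -1
g_2 [RR]  L=[—]  R=[-1,0]  → -2
g_3 [RRB]  L=[-2]  R=[-1,0]  → -3/2
g_4 [RRBR]  L=[-2]  R=[-3/2,-1,0]  → -7/4
g_5 [RRBRB]  L=[-2,-7/4]  R=[-3/2,-1,0]  → -13/8
g_6 [RRBRBR]  L=[-2,-7/4]  R=[-13/8,-3/2,-1,0]  → -27/16
g_7 [RRBRBRB]  L=[-2,-7/4,-27/16]  R=[-13/8,-3/2,-1,0]  → -53/32
g_8 [RRBRBRBR]  L=[-2,-7/4,-27/16]  R=[-53/32,-13/8,-3/2,-1,0]  → -107/64
g_9 [RRBRBRBRR]  L=[-2,-7/4,-27/16]  R=[-107/64,-53/32,-13/8,-3/2,-1,0]  → -215/128
g_10 [RRBRBRBRRB]  L=[-2,-7/4,-27/16,-215/128]  R=[-107/64,-53/32,-13/8,-3/2,-1,0]  → -429/256
g_11 [RRBRBRBRRBB]  L=[-2,-7/4,-27/16,-215/128,-429/256]  R=[-107/64,-53/32,-13/8,-3/2,-1,0]  → -857/512
g_12 [RRBRBRBRRBBR]  L=[-2,-7/4,-27/16,-215/128,-429/256]  R=[-857/512,-107/64,-53/32,-13/8,-3/2,-1,0]  → -1715/1024
g_13 [RRBRBRBRRBBRB]  L=[-2,-7/4,-27/16,-215/128,-429/256,-1715/1024]  R=[-857/512,-107/64,-53/32,-13/8,-3/2,-1,0]  → -3429/2048
g_14 [RRBRBRBRRBBRBR]  L=[-2,-7/4,-27/16,-215/128,-429/256,-1715/1024]  R=[-3429/2048,-857/512,-107/64,-53/32,-13/8,-3/2,-1,0]  → -6859/4096
g_15 [RRBRBRBRRBBRBRB]  L=[-2,-7/4,-27/16,-215/128,-429/256,-1715/1024,-6859/4096]  R=[-3429/2048,-857/512,-107/64,-53/32,-13/8,-3/2,-1,0]  → -13717/8192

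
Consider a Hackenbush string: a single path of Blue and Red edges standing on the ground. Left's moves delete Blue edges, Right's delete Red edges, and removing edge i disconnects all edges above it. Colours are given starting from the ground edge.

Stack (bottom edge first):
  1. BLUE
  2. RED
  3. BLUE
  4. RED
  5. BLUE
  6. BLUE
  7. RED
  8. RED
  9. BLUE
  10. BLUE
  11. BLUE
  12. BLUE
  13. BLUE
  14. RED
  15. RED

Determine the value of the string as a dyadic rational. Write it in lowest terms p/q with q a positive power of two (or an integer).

Build g(s[:k]) for k = 1..15, string s = BLUE RED BLUE RED BLUE BLUE RED RED BLUE BLUE BLUE BLUE BLUE RED RED.
g_1 [B]  L=[0]  R=[(no moves)]  → 1
g_2 [BR]  L=[0]  R=[1]  → 1/2
g_3 [BRB]  L=[0 1/2]  R=[1]  → 3/4
g_4 [BRBR]  L=[0 1/2]  R=[3/4 1]  → 5/8
g_5 [BRBRB]  L=[0 1/2 5/8]  R=[3/4 1]  → 11/16
g_6 [BRBRBB]  L=[0 1/2 5/8 11/16]  R=[3/4 1]  → 23/32
g_7 [BRBRBBR]  L=[0 1/2 5/8 11/16]  R=[23/32 3/4 1]  → 45/64
g_8 [BRBRBBRR]  L=[0 1/2 5/8 11/16]  R=[45/64 23/32 3/4 1]  → 89/128
g_9 [BRBRBBRRB]  L=[0 1/2 5/8 11/16 89/128]  R=[45/64 23/32 3/4 1]  → 179/256
g_10 [BRBRBBRRBB]  L=[0 1/2 5/8 11/16 89/128 179/256]  R=[45/64 23/32 3/4 1]  → 359/512
g_11 [BRBRBBRRBBB]  L=[0 1/2 5/8 11/16 89/128 179/256 359/512]  R=[45/64 23/32 3/4 1]  → 719/1024
g_12 [BRBRBBRRBBBB]  L=[0 1/2 5/8 11/16 89/128 179/256 359/512 719/1024]  R=[45/64 23/32 3/4 1]  → 1439/2048
g_13 [BRBRBBRRBBBBB]  L=[0 1/2 5/8 11/16 89/128 179/256 359/512 719/1024 1439/2048]  R=[45/64 23/32 3/4 1]  → 2879/4096
g_14 [BRBRBBRRBBBBBR]  L=[0 1/2 5/8 11/16 89/128 179/256 359/512 719/1024 1439/2048]  R=[2879/4096 45/64 23/32 3/4 1]  → 5757/8192
g_15 [BRBRBBRRBBBBBRR]  L=[0 1/2 5/8 11/16 89/128 179/256 359/512 719/1024 1439/2048]  R=[5757/8192 2879/4096 45/64 23/32 3/4 1]  → 11513/16384

11513/16384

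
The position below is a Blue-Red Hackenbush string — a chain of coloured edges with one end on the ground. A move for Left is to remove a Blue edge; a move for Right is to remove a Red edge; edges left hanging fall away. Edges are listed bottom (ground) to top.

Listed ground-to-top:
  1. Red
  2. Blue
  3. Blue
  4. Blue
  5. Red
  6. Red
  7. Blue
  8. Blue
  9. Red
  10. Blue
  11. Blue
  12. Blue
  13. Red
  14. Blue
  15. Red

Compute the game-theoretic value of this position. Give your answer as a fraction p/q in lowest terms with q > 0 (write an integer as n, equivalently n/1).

-3211/16384

R: Left {  }, Right { 0 } → simplest -1
RB: Left { -1 }, Right { 0 } → simplest -1/2
RBB: Left { -1, -1/2 }, Right { 0 } → simplest -1/4
RBBB: Left { -1, -1/2, -1/4 }, Right { 0 } → simplest -1/8
RBBBR: Left { -1, -1/2, -1/4 }, Right { -1/8, 0 } → simplest -3/16
RBBBRR: Left { -1, -1/2, -1/4 }, Right { -3/16, -1/8, 0 } → simplest -7/32
RBBBRRB: Left { -1, -1/2, -1/4, -7/32 }, Right { -3/16, -1/8, 0 } → simplest -13/64
RBBBRRBB: Left { -1, -1/2, -1/4, -7/32, -13/64 }, Right { -3/16, -1/8, 0 } → simplest -25/128
RBBBRRBBR: Left { -1, -1/2, -1/4, -7/32, -13/64 }, Right { -25/128, -3/16, -1/8, 0 } → simplest -51/256
RBBBRRBBRB: Left { -1, -1/2, -1/4, -7/32, -13/64, -51/256 }, Right { -25/128, -3/16, -1/8, 0 } → simplest -101/512
RBBBRRBBRBB: Left { -1, -1/2, -1/4, -7/32, -13/64, -51/256, -101/512 }, Right { -25/128, -3/16, -1/8, 0 } → simplest -201/1024
RBBBRRBBRBBB: Left { -1, -1/2, -1/4, -7/32, -13/64, -51/256, -101/512, -201/1024 }, Right { -25/128, -3/16, -1/8, 0 } → simplest -401/2048
RBBBRRBBRBBBR: Left { -1, -1/2, -1/4, -7/32, -13/64, -51/256, -101/512, -201/1024 }, Right { -401/2048, -25/128, -3/16, -1/8, 0 } → simplest -803/4096
RBBBRRBBRBBBRB: Left { -1, -1/2, -1/4, -7/32, -13/64, -51/256, -101/512, -201/1024, -803/4096 }, Right { -401/2048, -25/128, -3/16, -1/8, 0 } → simplest -1605/8192
RBBBRRBBRBBBRBR: Left { -1, -1/2, -1/4, -7/32, -13/64, -51/256, -101/512, -201/1024, -803/4096 }, Right { -1605/8192, -401/2048, -25/128, -3/16, -1/8, 0 } → simplest -3211/16384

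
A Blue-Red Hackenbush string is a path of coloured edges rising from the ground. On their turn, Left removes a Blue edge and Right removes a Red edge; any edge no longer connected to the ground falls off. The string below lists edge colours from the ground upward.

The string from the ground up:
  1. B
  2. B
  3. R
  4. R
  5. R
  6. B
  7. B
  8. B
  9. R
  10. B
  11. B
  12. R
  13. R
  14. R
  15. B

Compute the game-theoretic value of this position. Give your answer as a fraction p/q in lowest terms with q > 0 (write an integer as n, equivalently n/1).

B: Left { 0 }, Right { none } = simplest 1
BB: Left { 0,1 }, Right { none } = simplest 2
BBR: Left { 0,1 }, Right { 2 } = simplest 3/2
BBRR: Left { 0,1 }, Right { 3/2,2 } = simplest 5/4
BBRRR: Left { 0,1 }, Right { 5/4,3/2,2 } = simplest 9/8
BBRRRB: Left { 0,1,9/8 }, Right { 5/4,3/2,2 } = simplest 19/16
BBRRRBB: Left { 0,1,9/8,19/16 }, Right { 5/4,3/2,2 } = simplest 39/32
BBRRRBBB: Left { 0,1,9/8,19/16,39/32 }, Right { 5/4,3/2,2 } = simplest 79/64
BBRRRBBBR: Left { 0,1,9/8,19/16,39/32 }, Right { 79/64,5/4,3/2,2 } = simplest 157/128
BBRRRBBBRB: Left { 0,1,9/8,19/16,39/32,157/128 }, Right { 79/64,5/4,3/2,2 } = simplest 315/256
BBRRRBBBRBB: Left { 0,1,9/8,19/16,39/32,157/128,315/256 }, Right { 79/64,5/4,3/2,2 } = simplest 631/512
BBRRRBBBRBBR: Left { 0,1,9/8,19/16,39/32,157/128,315/256 }, Right { 631/512,79/64,5/4,3/2,2 } = simplest 1261/1024
BBRRRBBBRBBRR: Left { 0,1,9/8,19/16,39/32,157/128,315/256 }, Right { 1261/1024,631/512,79/64,5/4,3/2,2 } = simplest 2521/2048
BBRRRBBBRBBRRR: Left { 0,1,9/8,19/16,39/32,157/128,315/256 }, Right { 2521/2048,1261/1024,631/512,79/64,5/4,3/2,2 } = simplest 5041/4096
BBRRRBBBRBBRRRB: Left { 0,1,9/8,19/16,39/32,157/128,315/256,5041/4096 }, Right { 2521/2048,1261/1024,631/512,79/64,5/4,3/2,2 } = simplest 10083/8192

10083/8192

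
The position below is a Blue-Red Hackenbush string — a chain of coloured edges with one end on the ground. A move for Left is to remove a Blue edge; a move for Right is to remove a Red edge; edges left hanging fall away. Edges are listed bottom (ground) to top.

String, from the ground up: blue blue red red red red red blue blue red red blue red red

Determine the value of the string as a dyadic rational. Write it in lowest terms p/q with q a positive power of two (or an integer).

4297/4096

Recurse on prefixes of the 14-edge string blue blue red red red red red blue blue red red blue red red:
1 of 14 · b · max L 0 · min R +∞ — 1
2 of 14 · bb · max L 1 · min R +∞ — 2
3 of 14 · bbr · max L 1 · min R 2 — 3/2
4 of 14 · bbrr · max L 1 · min R 3/2 — 5/4
5 of 14 · bbrrr · max L 1 · min R 5/4 — 9/8
6 of 14 · bbrrrr · max L 1 · min R 9/8 — 17/16
7 of 14 · bbrrrrr · max L 1 · min R 17/16 — 33/32
8 of 14 · bbrrrrrb · max L 33/32 · min R 17/16 — 67/64
9 of 14 · bbrrrrrbb · max L 67/64 · min R 17/16 — 135/128
10 of 14 · bbrrrrrbbr · max L 67/64 · min R 135/128 — 269/256
11 of 14 · bbrrrrrbbrr · max L 67/64 · min R 269/256 — 537/512
12 of 14 · bbrrrrrbbrrb · max L 537/512 · min R 269/256 — 1075/1024
13 of 14 · bbrrrrrbbrrbr · max L 537/512 · min R 1075/1024 — 2149/2048
14 of 14 · bbrrrrrbbrrbrr · max L 537/512 · min R 2149/2048 — 4297/4096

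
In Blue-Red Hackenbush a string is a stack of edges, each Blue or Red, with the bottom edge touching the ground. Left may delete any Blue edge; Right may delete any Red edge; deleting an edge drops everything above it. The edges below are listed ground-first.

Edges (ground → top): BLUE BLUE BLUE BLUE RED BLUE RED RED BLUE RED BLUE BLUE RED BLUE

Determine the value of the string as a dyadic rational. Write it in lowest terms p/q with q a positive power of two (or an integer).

3675/1024

Recurse on prefixes of the 14-edge string BLUE BLUE BLUE BLUE RED BLUE RED RED BLUE RED BLUE BLUE RED BLUE:
B: Left { 0 }, Right {  } gives simplest 1
BB: Left { 0 1 }, Right {  } gives simplest 2
BBB: Left { 0 1 2 }, Right {  } gives simplest 3
BBBB: Left { 0 1 2 3 }, Right {  } gives simplest 4
BBBBR: Left { 0 1 2 3 }, Right { 4 } gives simplest 7/2
BBBBRB: Left { 0 1 2 3 7/2 }, Right { 4 } gives simplest 15/4
BBBBRBR: Left { 0 1 2 3 7/2 }, Right { 15/4 4 } gives simplest 29/8
BBBBRBRR: Left { 0 1 2 3 7/2 }, Right { 29/8 15/4 4 } gives simplest 57/16
BBBBRBRRB: Left { 0 1 2 3 7/2 57/16 }, Right { 29/8 15/4 4 } gives simplest 115/32
BBBBRBRRBR: Left { 0 1 2 3 7/2 57/16 }, Right { 115/32 29/8 15/4 4 } gives simplest 229/64
BBBBRBRRBRB: Left { 0 1 2 3 7/2 57/16 229/64 }, Right { 115/32 29/8 15/4 4 } gives simplest 459/128
BBBBRBRRBRBB: Left { 0 1 2 3 7/2 57/16 229/64 459/128 }, Right { 115/32 29/8 15/4 4 } gives simplest 919/256
BBBBRBRRBRBBR: Left { 0 1 2 3 7/2 57/16 229/64 459/128 }, Right { 919/256 115/32 29/8 15/4 4 } gives simplest 1837/512
BBBBRBRRBRBBRB: Left { 0 1 2 3 7/2 57/16 229/64 459/128 1837/512 }, Right { 919/256 115/32 29/8 15/4 4 } gives simplest 3675/1024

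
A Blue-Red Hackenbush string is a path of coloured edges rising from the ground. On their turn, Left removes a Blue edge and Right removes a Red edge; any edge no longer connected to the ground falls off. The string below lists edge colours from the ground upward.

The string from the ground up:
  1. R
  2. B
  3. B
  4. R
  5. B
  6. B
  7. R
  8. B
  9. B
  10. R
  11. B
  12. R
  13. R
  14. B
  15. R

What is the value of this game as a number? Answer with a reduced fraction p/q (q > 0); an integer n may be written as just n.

-4699/16384

R: Left { (no moves) }, Right { 0 } so simplest -1
RB: Left { -1 }, Right { 0 } so simplest -1/2
RBB: Left { -1 -1/2 }, Right { 0 } so simplest -1/4
RBBR: Left { -1 -1/2 }, Right { -1/4 0 } so simplest -3/8
RBBRB: Left { -1 -1/2 -3/8 }, Right { -1/4 0 } so simplest -5/16
RBBRBB: Left { -1 -1/2 -3/8 -5/16 }, Right { -1/4 0 } so simplest -9/32
RBBRBBR: Left { -1 -1/2 -3/8 -5/16 }, Right { -9/32 -1/4 0 } so simplest -19/64
RBBRBBRB: Left { -1 -1/2 -3/8 -5/16 -19/64 }, Right { -9/32 -1/4 0 } so simplest -37/128
RBBRBBRBB: Left { -1 -1/2 -3/8 -5/16 -19/64 -37/128 }, Right { -9/32 -1/4 0 } so simplest -73/256
RBBRBBRBBR: Left { -1 -1/2 -3/8 -5/16 -19/64 -37/128 }, Right { -73/256 -9/32 -1/4 0 } so simplest -147/512
RBBRBBRBBRB: Left { -1 -1/2 -3/8 -5/16 -19/64 -37/128 -147/512 }, Right { -73/256 -9/32 -1/4 0 } so simplest -293/1024
RBBRBBRBBRBR: Left { -1 -1/2 -3/8 -5/16 -19/64 -37/128 -147/512 }, Right { -293/1024 -73/256 -9/32 -1/4 0 } so simplest -587/2048
RBBRBBRBBRBRR: Left { -1 -1/2 -3/8 -5/16 -19/64 -37/128 -147/512 }, Right { -587/2048 -293/1024 -73/256 -9/32 -1/4 0 } so simplest -1175/4096
RBBRBBRBBRBRRB: Left { -1 -1/2 -3/8 -5/16 -19/64 -37/128 -147/512 -1175/4096 }, Right { -587/2048 -293/1024 -73/256 -9/32 -1/4 0 } so simplest -2349/8192
RBBRBBRBBRBRRBR: Left { -1 -1/2 -3/8 -5/16 -19/64 -37/128 -147/512 -1175/4096 }, Right { -2349/8192 -587/2048 -293/1024 -73/256 -9/32 -1/4 0 } so simplest -4699/16384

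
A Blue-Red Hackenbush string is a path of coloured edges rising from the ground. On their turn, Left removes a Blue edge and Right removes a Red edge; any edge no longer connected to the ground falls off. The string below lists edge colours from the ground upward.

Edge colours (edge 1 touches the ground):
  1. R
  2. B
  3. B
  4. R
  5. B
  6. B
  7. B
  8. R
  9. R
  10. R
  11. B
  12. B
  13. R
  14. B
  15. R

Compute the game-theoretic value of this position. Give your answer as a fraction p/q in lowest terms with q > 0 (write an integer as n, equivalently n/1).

-4555/16384

edge 1 of 15 (R): { · | 0 } ⇒ -1
edge 2 of 15 (B): { -1 | 0 } ⇒ -1/2
edge 3 of 15 (B): { -1; -1/2 | 0 } ⇒ -1/4
edge 4 of 15 (R): { -1; -1/2 | -1/4; 0 } ⇒ -3/8
edge 5 of 15 (B): { -1; -1/2; -3/8 | -1/4; 0 } ⇒ -5/16
edge 6 of 15 (B): { -1; -1/2; -3/8; -5/16 | -1/4; 0 } ⇒ -9/32
edge 7 of 15 (B): { -1; -1/2; -3/8; -5/16; -9/32 | -1/4; 0 } ⇒ -17/64
edge 8 of 15 (R): { -1; -1/2; -3/8; -5/16; -9/32 | -17/64; -1/4; 0 } ⇒ -35/128
edge 9 of 15 (R): { -1; -1/2; -3/8; -5/16; -9/32 | -35/128; -17/64; -1/4; 0 } ⇒ -71/256
edge 10 of 15 (R): { -1; -1/2; -3/8; -5/16; -9/32 | -71/256; -35/128; -17/64; -1/4; 0 } ⇒ -143/512
edge 11 of 15 (B): { -1; -1/2; -3/8; -5/16; -9/32; -143/512 | -71/256; -35/128; -17/64; -1/4; 0 } ⇒ -285/1024
edge 12 of 15 (B): { -1; -1/2; -3/8; -5/16; -9/32; -143/512; -285/1024 | -71/256; -35/128; -17/64; -1/4; 0 } ⇒ -569/2048
edge 13 of 15 (R): { -1; -1/2; -3/8; -5/16; -9/32; -143/512; -285/1024 | -569/2048; -71/256; -35/128; -17/64; -1/4; 0 } ⇒ -1139/4096
edge 14 of 15 (B): { -1; -1/2; -3/8; -5/16; -9/32; -143/512; -285/1024; -1139/4096 | -569/2048; -71/256; -35/128; -17/64; -1/4; 0 } ⇒ -2277/8192
edge 15 of 15 (R): { -1; -1/2; -3/8; -5/16; -9/32; -143/512; -285/1024; -1139/4096 | -2277/8192; -569/2048; -71/256; -35/128; -17/64; -1/4; 0 } ⇒ -4555/16384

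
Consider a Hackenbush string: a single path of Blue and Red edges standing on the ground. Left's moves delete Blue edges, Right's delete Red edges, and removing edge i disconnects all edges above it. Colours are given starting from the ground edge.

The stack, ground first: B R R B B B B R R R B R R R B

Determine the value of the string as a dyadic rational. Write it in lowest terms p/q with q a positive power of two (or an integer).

7715/16384

value(B) = { 0 | ∅ } — 1
value(BR) = { 0 | 1 } — 1/2
value(BRR) = { 0 | 1/2 1 } — 1/4
value(BRRB) = { 0 1/4 | 1/2 1 } — 3/8
value(BRRBB) = { 0 1/4 3/8 | 1/2 1 } — 7/16
value(BRRBBB) = { 0 1/4 3/8 7/16 | 1/2 1 } — 15/32
value(BRRBBBB) = { 0 1/4 3/8 7/16 15/32 | 1/2 1 } — 31/64
value(BRRBBBBR) = { 0 1/4 3/8 7/16 15/32 | 31/64 1/2 1 } — 61/128
value(BRRBBBBRR) = { 0 1/4 3/8 7/16 15/32 | 61/128 31/64 1/2 1 } — 121/256
value(BRRBBBBRRR) = { 0 1/4 3/8 7/16 15/32 | 121/256 61/128 31/64 1/2 1 } — 241/512
value(BRRBBBBRRRB) = { 0 1/4 3/8 7/16 15/32 241/512 | 121/256 61/128 31/64 1/2 1 } — 483/1024
value(BRRBBBBRRRBR) = { 0 1/4 3/8 7/16 15/32 241/512 | 483/1024 121/256 61/128 31/64 1/2 1 } — 965/2048
value(BRRBBBBRRRBRR) = { 0 1/4 3/8 7/16 15/32 241/512 | 965/2048 483/1024 121/256 61/128 31/64 1/2 1 } — 1929/4096
value(BRRBBBBRRRBRRR) = { 0 1/4 3/8 7/16 15/32 241/512 | 1929/4096 965/2048 483/1024 121/256 61/128 31/64 1/2 1 } — 3857/8192
value(BRRBBBBRRRBRRRB) = { 0 1/4 3/8 7/16 15/32 241/512 3857/8192 | 1929/4096 965/2048 483/1024 121/256 61/128 31/64 1/2 1 } — 7715/16384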